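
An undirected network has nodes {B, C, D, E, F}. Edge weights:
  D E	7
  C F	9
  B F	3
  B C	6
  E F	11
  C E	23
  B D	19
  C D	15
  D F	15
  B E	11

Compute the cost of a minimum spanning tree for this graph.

27

Prim's algorithm from D:
Step 1: cheapest edge leaving the tree is D E (7); add E.
Step 2: cheapest edge leaving the tree is B E (11); add B.
Step 3: cheapest edge leaving the tree is B F (3); add F.
Step 4: cheapest edge leaving the tree is B C (6); add C.
MST edges: D E, B E, B F, B C; total weight 7+11+3+6 = 27.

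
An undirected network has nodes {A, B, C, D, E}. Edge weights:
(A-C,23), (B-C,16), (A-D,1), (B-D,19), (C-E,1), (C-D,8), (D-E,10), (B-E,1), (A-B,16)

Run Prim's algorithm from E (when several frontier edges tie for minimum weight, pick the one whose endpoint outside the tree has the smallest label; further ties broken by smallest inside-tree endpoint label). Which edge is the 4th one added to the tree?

A-D

Prim's algorithm from E:
Step 1: cheapest edge leaving the tree is B-E (1); add B.
Step 2: cheapest edge leaving the tree is C-E (1); add C.
Step 3: cheapest edge leaving the tree is C-D (8); add D.
Step 4: cheapest edge leaving the tree is A-D (1); add A.
The 4th edge added is A-D.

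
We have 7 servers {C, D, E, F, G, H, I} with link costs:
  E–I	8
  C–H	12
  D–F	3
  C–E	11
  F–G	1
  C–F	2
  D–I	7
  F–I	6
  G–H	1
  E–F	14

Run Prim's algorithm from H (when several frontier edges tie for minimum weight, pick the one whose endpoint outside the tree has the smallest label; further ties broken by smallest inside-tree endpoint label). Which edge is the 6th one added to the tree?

E-I

Prim's algorithm from H:
Step 1: cheapest edge leaving the tree is G–H (1); add G.
Step 2: cheapest edge leaving the tree is F–G (1); add F.
Step 3: cheapest edge leaving the tree is C–F (2); add C.
Step 4: cheapest edge leaving the tree is D–F (3); add D.
Step 5: cheapest edge leaving the tree is F–I (6); add I.
Step 6: cheapest edge leaving the tree is E–I (8); add E.
The 6th edge added is E–I.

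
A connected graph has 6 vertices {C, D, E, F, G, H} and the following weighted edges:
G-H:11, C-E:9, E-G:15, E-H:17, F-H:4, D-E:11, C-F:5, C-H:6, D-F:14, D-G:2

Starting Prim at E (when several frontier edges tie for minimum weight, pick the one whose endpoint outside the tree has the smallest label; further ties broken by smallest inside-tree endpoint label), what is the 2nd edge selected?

Prim, starting at E.
Step 1: frontier [C-E 9, D-E 11, E-G 15, E-H 17] → take C-E (9); add C.
Step 2: frontier [C-F 5, C-H 6, D-E 11, E-G 15, E-H 17] → take C-F (5); add F.
Step 3: frontier [C-H 6, D-E 11, E-G 15, E-H 17, F-H 4, D-F 14] → take F-H (4); add H.
Step 4: frontier [D-E 11, E-G 15, D-F 14, G-H 11] → take D-E (11); add D.
Step 5: frontier [D-G 2, E-G 15, G-H 11] → take D-G (2); add G.
The 2nd edge added is C-F.

C-F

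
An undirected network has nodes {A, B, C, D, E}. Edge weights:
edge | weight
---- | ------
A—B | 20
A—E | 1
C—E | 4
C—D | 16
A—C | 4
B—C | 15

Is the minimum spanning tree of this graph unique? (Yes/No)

Kruskal's algorithm — process edges by increasing weight (ties by edge label):
A—E (1): add. Components now {A,E} {B} {C} {D}
A—C (4): add. Components now {A,C,E} {B} {D}
C—E (4): skip — C and E already connected.
B—C (15): add. Components now {A,B,C,E} {D}
C—D (16): add. Components now {A,B,C,D,E}
Non-tree edge C—E has weight 4, equal to the heaviest edge on its tree cycle — swapping gives another MST of the same weight. Not unique.

No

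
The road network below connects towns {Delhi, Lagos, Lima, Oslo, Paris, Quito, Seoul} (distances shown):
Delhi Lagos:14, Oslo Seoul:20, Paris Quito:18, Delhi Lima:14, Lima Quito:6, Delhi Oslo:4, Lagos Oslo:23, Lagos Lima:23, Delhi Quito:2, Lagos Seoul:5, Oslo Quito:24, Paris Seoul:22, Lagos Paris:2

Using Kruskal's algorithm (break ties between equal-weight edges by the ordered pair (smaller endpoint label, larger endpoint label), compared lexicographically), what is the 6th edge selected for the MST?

Delhi-Lagos

Sort edges by weight, then run Kruskal:
Delhi Quito (2): add — endpoints in different components.
Lagos Paris (2): add — endpoints in different components.
Delhi Oslo (4): add — endpoints in different components.
Lagos Seoul (5): add — endpoints in different components.
Lima Quito (6): add — endpoints in different components.
Delhi Lagos (14): add — endpoints in different components.
The 6th edge added is Delhi Lagos.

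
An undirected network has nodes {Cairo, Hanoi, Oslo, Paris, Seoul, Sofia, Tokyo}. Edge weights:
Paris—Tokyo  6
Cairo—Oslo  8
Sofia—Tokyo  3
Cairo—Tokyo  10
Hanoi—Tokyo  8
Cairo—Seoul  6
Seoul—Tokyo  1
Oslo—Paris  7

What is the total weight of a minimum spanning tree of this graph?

31

Prim, starting at Hanoi.
Step 1: frontier [Hanoi—Tokyo 8] → take Hanoi—Tokyo (8); add Tokyo.
Step 2: frontier [Seoul—Tokyo 1, Sofia—Tokyo 3, Paris—Tokyo 6, Cairo—Tokyo 10] → take Seoul—Tokyo (1); add Seoul.
Step 3: frontier [Cairo—Seoul 6, Sofia—Tokyo 3, Paris—Tokyo 6, Cairo—Tokyo 10] → take Sofia—Tokyo (3); add Sofia.
Step 4: frontier [Cairo—Seoul 6, Paris—Tokyo 6, Cairo—Tokyo 10] → take Cairo—Seoul (6); add Cairo.
Step 5: frontier [Cairo—Oslo 8, Paris—Tokyo 6] → take Paris—Tokyo (6); add Paris.
Step 6: frontier [Cairo—Oslo 8, Oslo—Paris 7] → take Oslo—Paris (7); add Oslo.
MST edges: Hanoi—Tokyo, Seoul—Tokyo, Sofia—Tokyo, Cairo—Seoul, Paris—Tokyo, Oslo—Paris; total weight 8+1+3+6+6+7 = 31.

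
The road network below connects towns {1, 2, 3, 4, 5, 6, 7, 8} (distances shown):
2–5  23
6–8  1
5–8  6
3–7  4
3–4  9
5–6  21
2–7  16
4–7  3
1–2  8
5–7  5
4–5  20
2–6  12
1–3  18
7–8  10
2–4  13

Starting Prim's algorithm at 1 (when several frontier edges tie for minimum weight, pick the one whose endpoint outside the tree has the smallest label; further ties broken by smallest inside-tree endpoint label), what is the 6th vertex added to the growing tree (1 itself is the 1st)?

Grow the tree from 1 using Prim:
Step 1: cheapest edge leaving the tree is 1–2 (8); add 2.
Step 2: cheapest edge leaving the tree is 2–6 (12); add 6.
Step 3: cheapest edge leaving the tree is 6–8 (1); add 8.
Step 4: cheapest edge leaving the tree is 5–8 (6); add 5.
Step 5: cheapest edge leaving the tree is 5–7 (5); add 7.
Step 6: cheapest edge leaving the tree is 4–7 (3); add 4.
Step 7: cheapest edge leaving the tree is 3–7 (4); add 3.
Vertex order: 1, 2, 6, 8, 5, 7, 4, 3. The 6th vertex is 7.

7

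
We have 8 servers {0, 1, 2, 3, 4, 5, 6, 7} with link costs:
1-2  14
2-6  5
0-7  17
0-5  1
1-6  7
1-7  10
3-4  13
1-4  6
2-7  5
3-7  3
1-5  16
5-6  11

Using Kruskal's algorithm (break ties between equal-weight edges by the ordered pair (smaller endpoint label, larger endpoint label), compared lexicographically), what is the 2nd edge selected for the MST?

Kruskal: consider edges lightest-first.
0-5 (1): add — endpoints in different components.
3-7 (3): add — endpoints in different components.
2-6 (5): add — endpoints in different components.
2-7 (5): add — endpoints in different components.
1-4 (6): add — endpoints in different components.
1-6 (7): add — endpoints in different components.
1-7 (10): skip — 1 and 7 already connected.
5-6 (11): add — endpoints in different components.
The 2nd edge added is 3-7.

3-7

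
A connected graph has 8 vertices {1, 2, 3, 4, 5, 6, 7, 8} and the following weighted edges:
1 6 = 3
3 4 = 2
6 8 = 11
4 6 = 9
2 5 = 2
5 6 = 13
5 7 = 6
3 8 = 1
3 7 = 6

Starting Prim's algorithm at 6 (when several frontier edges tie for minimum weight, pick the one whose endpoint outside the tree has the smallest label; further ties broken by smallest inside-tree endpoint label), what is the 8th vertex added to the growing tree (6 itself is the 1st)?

2

Prim's algorithm from 6:
Step 1: cheapest edge leaving the tree is 1 6 (3); add 1.
Step 2: cheapest edge leaving the tree is 4 6 (9); add 4.
Step 3: cheapest edge leaving the tree is 3 4 (2); add 3.
Step 4: cheapest edge leaving the tree is 3 8 (1); add 8.
Step 5: cheapest edge leaving the tree is 3 7 (6); add 7.
Step 6: cheapest edge leaving the tree is 5 7 (6); add 5.
Step 7: cheapest edge leaving the tree is 2 5 (2); add 2.
Vertex order: 6, 1, 4, 3, 8, 7, 5, 2. The 8th vertex is 2.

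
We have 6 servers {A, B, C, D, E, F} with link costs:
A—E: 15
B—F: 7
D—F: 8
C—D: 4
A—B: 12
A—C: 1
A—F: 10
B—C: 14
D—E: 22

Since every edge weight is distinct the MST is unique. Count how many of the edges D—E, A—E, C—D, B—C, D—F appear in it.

Kruskal: consider edges lightest-first.
A—C (1): add — endpoints in different components.
C—D (4): add — endpoints in different components.
B—F (7): add — endpoints in different components.
D—F (8): add — endpoints in different components.
A—F (10): skip — A and F already connected.
A—B (12): skip — A and B already connected.
B—C (14): skip — B and C already connected.
A—E (15): add — endpoints in different components.
MST edge set: {A—C, C—D, B—F, D—F, A—E}.
Of the listed edges, {A—E, C—D, D—F} are in the MST → 3.

3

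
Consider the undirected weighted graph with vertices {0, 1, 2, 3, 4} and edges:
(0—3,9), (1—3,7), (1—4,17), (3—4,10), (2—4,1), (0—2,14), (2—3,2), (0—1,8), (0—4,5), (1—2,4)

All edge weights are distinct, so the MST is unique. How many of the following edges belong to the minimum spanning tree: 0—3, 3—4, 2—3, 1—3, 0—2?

Sort edges by weight, then run Kruskal:
2—4 (1): add — endpoints in different components.
2—3 (2): add — endpoints in different components.
1—2 (4): add — endpoints in different components.
0—4 (5): add — endpoints in different components.
MST edge set: {2—4, 2—3, 1—2, 0—4}.
Of the listed edges, {2—3} are in the MST → 1.

1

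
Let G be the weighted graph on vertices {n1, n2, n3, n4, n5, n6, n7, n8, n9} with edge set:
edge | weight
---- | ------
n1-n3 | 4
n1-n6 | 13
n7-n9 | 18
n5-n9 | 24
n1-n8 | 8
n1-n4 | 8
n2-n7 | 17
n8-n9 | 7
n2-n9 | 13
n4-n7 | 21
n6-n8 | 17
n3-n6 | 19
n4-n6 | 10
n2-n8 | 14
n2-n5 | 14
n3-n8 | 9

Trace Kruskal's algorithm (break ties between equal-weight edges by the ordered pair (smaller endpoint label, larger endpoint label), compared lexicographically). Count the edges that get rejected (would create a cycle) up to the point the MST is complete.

3

Kruskal's algorithm — process edges by increasing weight (ties by edge label):
n1-n3 (4): add — endpoints in different components.
n8-n9 (7): add — endpoints in different components.
n1-n4 (8): add — endpoints in different components.
n1-n8 (8): add — endpoints in different components.
n3-n8 (9): skip — n3 and n8 already connected.
n4-n6 (10): add — endpoints in different components.
n1-n6 (13): skip — n1 and n6 already connected.
n2-n9 (13): add — endpoints in different components.
n2-n5 (14): add — endpoints in different components.
n2-n8 (14): skip — n8 and n2 already connected.
n2-n7 (17): add — endpoints in different components.
Edges rejected before the tree was complete: 3.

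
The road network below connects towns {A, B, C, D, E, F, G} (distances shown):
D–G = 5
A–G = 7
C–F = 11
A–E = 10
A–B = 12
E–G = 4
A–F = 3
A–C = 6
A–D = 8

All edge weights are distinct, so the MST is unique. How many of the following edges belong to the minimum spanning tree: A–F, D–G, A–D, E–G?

3

Kruskal: consider edges lightest-first.
A–F (3): add. Components now {A,F} {B} {C} {D} {E} {G}
E–G (4): add. Components now {A,F} {B} {C} {D} {E,G}
D–G (5): add. Components now {A,F} {B} {C} {D,E,G}
A–C (6): add. Components now {A,C,F} {B} {D,E,G}
A–G (7): add. Components now {A,C,D,E,F,G} {B}
A–D (8): skip — A and D already connected.
A–E (10): skip — A and E already connected.
C–F (11): skip — C and F already connected.
A–B (12): add. Components now {A,B,C,D,E,F,G}
MST edge set: {A–F, E–G, D–G, A–C, A–G, A–B}.
Of the listed edges, {A–F, D–G, E–G} are in the MST → 3.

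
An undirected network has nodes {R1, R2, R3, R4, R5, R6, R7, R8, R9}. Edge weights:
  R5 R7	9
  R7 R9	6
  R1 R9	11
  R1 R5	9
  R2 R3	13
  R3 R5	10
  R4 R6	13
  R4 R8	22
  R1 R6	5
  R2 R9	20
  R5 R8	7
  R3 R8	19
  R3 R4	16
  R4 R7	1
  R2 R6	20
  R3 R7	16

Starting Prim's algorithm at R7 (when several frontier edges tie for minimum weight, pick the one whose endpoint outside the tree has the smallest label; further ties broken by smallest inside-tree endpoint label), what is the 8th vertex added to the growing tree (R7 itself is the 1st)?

Prim's algorithm from R7:
Step 1: cheapest edge leaving the tree is R4 R7 (1); add R4.
Step 2: cheapest edge leaving the tree is R7 R9 (6); add R9.
Step 3: cheapest edge leaving the tree is R5 R7 (9); add R5.
Step 4: cheapest edge leaving the tree is R5 R8 (7); add R8.
Step 5: cheapest edge leaving the tree is R1 R5 (9); add R1.
Step 6: cheapest edge leaving the tree is R1 R6 (5); add R6.
Step 7: cheapest edge leaving the tree is R3 R5 (10); add R3.
Step 8: cheapest edge leaving the tree is R2 R3 (13); add R2.
Vertex order: R7, R4, R9, R5, R8, R1, R6, R3, R2. The 8th vertex is R3.

R3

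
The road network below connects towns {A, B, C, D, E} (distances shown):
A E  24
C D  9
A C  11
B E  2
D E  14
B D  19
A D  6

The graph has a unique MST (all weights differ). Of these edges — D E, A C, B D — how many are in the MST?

1

Sort edges by weight, then run Kruskal:
B E (2): add — endpoints in different components.
A D (6): add — endpoints in different components.
C D (9): add — endpoints in different components.
A C (11): skip — A and C already connected.
D E (14): add — endpoints in different components.
MST edge set: {B E, A D, C D, D E}.
Of the listed edges, {D E} are in the MST → 1.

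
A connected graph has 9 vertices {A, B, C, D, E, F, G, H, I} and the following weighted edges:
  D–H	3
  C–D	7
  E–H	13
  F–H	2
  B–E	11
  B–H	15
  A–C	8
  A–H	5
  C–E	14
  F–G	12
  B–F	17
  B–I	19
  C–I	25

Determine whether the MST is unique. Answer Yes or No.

Yes

Kruskal: consider edges lightest-first.
F–H (2): add — endpoints in different components.
D–H (3): add — endpoints in different components.
A–H (5): add — endpoints in different components.
C–D (7): add — endpoints in different components.
A–C (8): skip — A and C already connected.
B–E (11): add — endpoints in different components.
F–G (12): add — endpoints in different components.
E–H (13): add — endpoints in different components.
C–E (14): skip — C and E already connected.
B–H (15): skip — B and H already connected.
B–F (17): skip — B and F already connected.
B–I (19): add — endpoints in different components.
Every non-tree edge has weight strictly greater than the heaviest edge on the tree path between its endpoints, so the MST is unique.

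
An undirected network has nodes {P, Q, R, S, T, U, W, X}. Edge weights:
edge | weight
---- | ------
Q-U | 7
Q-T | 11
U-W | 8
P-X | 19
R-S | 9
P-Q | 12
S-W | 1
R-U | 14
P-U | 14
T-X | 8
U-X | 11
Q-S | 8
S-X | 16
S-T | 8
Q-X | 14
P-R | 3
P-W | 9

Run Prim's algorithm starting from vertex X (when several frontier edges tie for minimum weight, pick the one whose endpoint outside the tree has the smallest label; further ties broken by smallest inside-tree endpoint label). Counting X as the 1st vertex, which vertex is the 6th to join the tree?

Prim, starting at X.
Step 1: cheapest edge leaving the tree is T-X (8); add T.
Step 2: cheapest edge leaving the tree is S-T (8); add S.
Step 3: cheapest edge leaving the tree is S-W (1); add W.
Step 4: cheapest edge leaving the tree is Q-S (8); add Q.
Step 5: cheapest edge leaving the tree is Q-U (7); add U.
Step 6: cheapest edge leaving the tree is P-W (9); add P.
Step 7: cheapest edge leaving the tree is P-R (3); add R.
Vertex order: X, T, S, W, Q, U, P, R. The 6th vertex is U.

U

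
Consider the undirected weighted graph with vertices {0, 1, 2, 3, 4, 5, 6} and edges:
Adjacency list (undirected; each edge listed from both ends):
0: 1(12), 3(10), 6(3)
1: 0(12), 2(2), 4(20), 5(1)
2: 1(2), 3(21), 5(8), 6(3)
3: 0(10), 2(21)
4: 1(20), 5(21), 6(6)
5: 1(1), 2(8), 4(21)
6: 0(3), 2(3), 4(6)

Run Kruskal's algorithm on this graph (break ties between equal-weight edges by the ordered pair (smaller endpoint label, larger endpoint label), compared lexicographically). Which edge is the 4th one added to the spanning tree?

Sort edges by weight, then run Kruskal:
1—5 (1): add. Components now {0} {1,5} {2} {3} {4} {6}
1—2 (2): add. Components now {0} {1,2,5} {3} {4} {6}
0—6 (3): add. Components now {0,6} {1,2,5} {3} {4}
2—6 (3): add. Components now {0,1,2,5,6} {3} {4}
4—6 (6): add. Components now {0,1,2,4,5,6} {3}
2—5 (8): skip — 2 and 5 already connected.
0—3 (10): add. Components now {0,1,2,3,4,5,6}
The 4th edge added is 2—6.

2-6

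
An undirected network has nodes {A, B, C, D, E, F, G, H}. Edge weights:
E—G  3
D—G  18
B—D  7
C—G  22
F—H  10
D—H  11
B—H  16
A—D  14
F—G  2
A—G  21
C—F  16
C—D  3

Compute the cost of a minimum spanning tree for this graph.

50

Kruskal's algorithm — process edges by increasing weight (ties by edge label):
F—G (2): add — endpoints in different components.
C—D (3): add — endpoints in different components.
E—G (3): add — endpoints in different components.
B—D (7): add — endpoints in different components.
F—H (10): add — endpoints in different components.
D—H (11): add — endpoints in different components.
A—D (14): add — endpoints in different components.
MST edges: F—G, C—D, E—G, B—D, F—H, D—H, A—D; total weight 2+3+3+7+10+11+14 = 50.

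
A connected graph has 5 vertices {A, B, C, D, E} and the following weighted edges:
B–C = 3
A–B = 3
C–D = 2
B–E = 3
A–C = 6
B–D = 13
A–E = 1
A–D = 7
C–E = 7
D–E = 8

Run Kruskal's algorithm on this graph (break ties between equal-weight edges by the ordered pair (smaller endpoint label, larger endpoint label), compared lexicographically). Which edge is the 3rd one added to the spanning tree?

Kruskal: consider edges lightest-first.
A–E (1): add. Components now {A,E} {B} {C} {D}
C–D (2): add. Components now {A,E} {B} {C,D}
A–B (3): add. Components now {A,B,E} {C,D}
B–C (3): add. Components now {A,B,C,D,E}
The 3rd edge added is A–B.

A-B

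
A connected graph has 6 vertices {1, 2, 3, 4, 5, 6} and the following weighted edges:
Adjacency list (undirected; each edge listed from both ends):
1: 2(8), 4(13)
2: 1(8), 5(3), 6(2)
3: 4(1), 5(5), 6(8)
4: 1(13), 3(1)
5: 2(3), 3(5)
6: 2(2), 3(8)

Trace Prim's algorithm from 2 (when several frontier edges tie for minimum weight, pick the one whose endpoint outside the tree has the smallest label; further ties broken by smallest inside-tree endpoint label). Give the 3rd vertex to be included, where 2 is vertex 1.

Prim's algorithm from 2:
Step 1: cheapest edge leaving the tree is 2-6 (2); add 6.
Step 2: cheapest edge leaving the tree is 2-5 (3); add 5.
Step 3: cheapest edge leaving the tree is 3-5 (5); add 3.
Step 4: cheapest edge leaving the tree is 3-4 (1); add 4.
Step 5: cheapest edge leaving the tree is 1-2 (8); add 1.
Vertex order: 2, 6, 5, 3, 4, 1. The 3rd vertex is 5.

5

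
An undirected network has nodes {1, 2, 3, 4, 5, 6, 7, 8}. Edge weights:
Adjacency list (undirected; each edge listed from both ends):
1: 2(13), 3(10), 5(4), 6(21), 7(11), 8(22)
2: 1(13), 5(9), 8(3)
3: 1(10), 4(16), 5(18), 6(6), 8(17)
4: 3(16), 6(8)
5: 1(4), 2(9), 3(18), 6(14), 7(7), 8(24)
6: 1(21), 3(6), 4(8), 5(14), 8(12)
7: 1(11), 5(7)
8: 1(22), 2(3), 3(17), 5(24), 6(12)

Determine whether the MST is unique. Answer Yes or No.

Kruskal: consider edges lightest-first.
2-8 (3): add — endpoints in different components.
1-5 (4): add — endpoints in different components.
3-6 (6): add — endpoints in different components.
5-7 (7): add — endpoints in different components.
4-6 (8): add — endpoints in different components.
2-5 (9): add — endpoints in different components.
1-3 (10): add — endpoints in different components.
Every non-tree edge has weight strictly greater than the heaviest edge on the tree path between its endpoints, so the MST is unique.

Yes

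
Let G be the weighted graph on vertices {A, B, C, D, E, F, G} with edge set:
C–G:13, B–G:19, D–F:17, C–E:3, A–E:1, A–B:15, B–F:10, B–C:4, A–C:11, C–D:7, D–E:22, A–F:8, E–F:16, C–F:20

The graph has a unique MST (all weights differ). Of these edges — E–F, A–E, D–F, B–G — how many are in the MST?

1

Kruskal's algorithm — process edges by increasing weight (ties by edge label):
A–E (1): add. Components now {A,E} {B} {C} {D} {F} {G}
C–E (3): add. Components now {A,C,E} {B} {D} {F} {G}
B–C (4): add. Components now {A,B,C,E} {D} {F} {G}
C–D (7): add. Components now {A,B,C,D,E} {F} {G}
A–F (8): add. Components now {A,B,C,D,E,F} {G}
B–F (10): skip — B and F already connected.
A–C (11): skip — A and C already connected.
C–G (13): add. Components now {A,B,C,D,E,F,G}
MST edge set: {A–E, C–E, B–C, C–D, A–F, C–G}.
Of the listed edges, {A–E} are in the MST → 1.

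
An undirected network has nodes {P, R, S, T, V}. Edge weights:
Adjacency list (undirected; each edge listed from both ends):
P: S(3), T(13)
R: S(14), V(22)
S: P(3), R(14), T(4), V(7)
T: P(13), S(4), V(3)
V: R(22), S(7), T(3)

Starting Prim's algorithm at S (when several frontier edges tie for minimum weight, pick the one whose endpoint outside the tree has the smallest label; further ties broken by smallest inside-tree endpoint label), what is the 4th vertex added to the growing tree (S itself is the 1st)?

V

Grow the tree from S using Prim:
Step 1: frontier [P—S 3, S—T 4, S—V 7, R—S 14] → take P—S (3); add P.
Step 2: frontier [P—T 13, S—T 4, S—V 7, R—S 14] → take S—T (4); add T.
Step 3: frontier [S—V 7, R—S 14, T—V 3] → take T—V (3); add V.
Step 4: frontier [R—S 14, R—V 22] → take R—S (14); add R.
Vertex order: S, P, T, V, R. The 4th vertex is V.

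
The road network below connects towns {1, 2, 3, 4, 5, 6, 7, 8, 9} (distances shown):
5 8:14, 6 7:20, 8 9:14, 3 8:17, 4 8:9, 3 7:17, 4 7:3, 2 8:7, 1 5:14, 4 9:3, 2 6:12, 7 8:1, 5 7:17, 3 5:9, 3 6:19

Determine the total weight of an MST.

63

Sort edges by weight, then run Kruskal:
7 8 (1): add — endpoints in different components.
4 7 (3): add — endpoints in different components.
4 9 (3): add — endpoints in different components.
2 8 (7): add — endpoints in different components.
3 5 (9): add — endpoints in different components.
4 8 (9): skip — 4 and 8 already connected.
2 6 (12): add — endpoints in different components.
1 5 (14): add — endpoints in different components.
5 8 (14): add — endpoints in different components.
MST edges: 7 8, 4 7, 4 9, 2 8, 3 5, 2 6, 1 5, 5 8; total weight 1+3+3+7+9+12+14+14 = 63.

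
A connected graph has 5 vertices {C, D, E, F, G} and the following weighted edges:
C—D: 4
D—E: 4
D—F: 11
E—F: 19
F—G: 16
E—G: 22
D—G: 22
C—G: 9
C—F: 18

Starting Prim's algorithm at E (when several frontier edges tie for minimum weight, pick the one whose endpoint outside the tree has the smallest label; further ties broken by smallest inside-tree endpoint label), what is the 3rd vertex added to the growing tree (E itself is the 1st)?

Prim, starting at E.
Step 1: cheapest edge leaving the tree is D—E (4); add D.
Step 2: cheapest edge leaving the tree is C—D (4); add C.
Step 3: cheapest edge leaving the tree is C—G (9); add G.
Step 4: cheapest edge leaving the tree is D—F (11); add F.
Vertex order: E, D, C, G, F. The 3rd vertex is C.

C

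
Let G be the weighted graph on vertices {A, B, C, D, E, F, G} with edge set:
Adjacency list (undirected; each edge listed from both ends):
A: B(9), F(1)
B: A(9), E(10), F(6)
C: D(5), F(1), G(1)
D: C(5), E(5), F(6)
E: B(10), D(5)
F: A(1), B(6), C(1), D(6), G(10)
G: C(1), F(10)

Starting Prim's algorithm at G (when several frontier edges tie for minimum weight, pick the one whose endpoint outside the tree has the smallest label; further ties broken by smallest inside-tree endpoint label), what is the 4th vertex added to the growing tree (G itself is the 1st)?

A

Prim's algorithm from G:
Step 1: cheapest edge leaving the tree is C-G (1); add C.
Step 2: cheapest edge leaving the tree is C-F (1); add F.
Step 3: cheapest edge leaving the tree is A-F (1); add A.
Step 4: cheapest edge leaving the tree is C-D (5); add D.
Step 5: cheapest edge leaving the tree is D-E (5); add E.
Step 6: cheapest edge leaving the tree is B-F (6); add B.
Vertex order: G, C, F, A, D, E, B. The 4th vertex is A.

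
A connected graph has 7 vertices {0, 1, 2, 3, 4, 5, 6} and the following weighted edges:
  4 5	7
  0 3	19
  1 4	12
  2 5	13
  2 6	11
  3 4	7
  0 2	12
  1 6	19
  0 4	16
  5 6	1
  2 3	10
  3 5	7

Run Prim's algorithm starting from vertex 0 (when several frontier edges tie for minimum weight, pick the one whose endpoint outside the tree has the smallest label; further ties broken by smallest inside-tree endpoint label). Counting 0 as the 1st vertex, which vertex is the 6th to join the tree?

6

Prim, starting at 0.
Step 1: cheapest edge leaving the tree is 0 2 (12); add 2.
Step 2: cheapest edge leaving the tree is 2 3 (10); add 3.
Step 3: cheapest edge leaving the tree is 3 4 (7); add 4.
Step 4: cheapest edge leaving the tree is 3 5 (7); add 5.
Step 5: cheapest edge leaving the tree is 5 6 (1); add 6.
Step 6: cheapest edge leaving the tree is 1 4 (12); add 1.
Vertex order: 0, 2, 3, 4, 5, 6, 1. The 6th vertex is 6.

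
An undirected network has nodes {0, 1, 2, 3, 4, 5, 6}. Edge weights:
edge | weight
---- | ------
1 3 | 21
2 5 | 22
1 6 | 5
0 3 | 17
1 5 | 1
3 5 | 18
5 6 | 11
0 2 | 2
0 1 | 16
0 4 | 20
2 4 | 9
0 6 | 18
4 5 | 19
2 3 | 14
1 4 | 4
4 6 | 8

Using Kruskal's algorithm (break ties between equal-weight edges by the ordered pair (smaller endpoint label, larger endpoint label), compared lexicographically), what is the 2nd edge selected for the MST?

Kruskal's algorithm — process edges by increasing weight (ties by edge label):
1 5 (1): add. Components now {0} {1,5} {2} {3} {4} {6}
0 2 (2): add. Components now {0,2} {1,5} {3} {4} {6}
1 4 (4): add. Components now {0,2} {1,4,5} {3} {6}
1 6 (5): add. Components now {0,2} {1,4,5,6} {3}
4 6 (8): skip — 4 and 6 already connected.
2 4 (9): add. Components now {0,1,2,4,5,6} {3}
5 6 (11): skip — 5 and 6 already connected.
2 3 (14): add. Components now {0,1,2,3,4,5,6}
The 2nd edge added is 0 2.

0-2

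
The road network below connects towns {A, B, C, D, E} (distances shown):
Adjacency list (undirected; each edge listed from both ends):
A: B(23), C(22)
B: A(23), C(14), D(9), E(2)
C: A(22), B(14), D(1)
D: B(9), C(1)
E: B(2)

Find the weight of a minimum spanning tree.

34

Prim, starting at A.
Step 1: cheapest edge leaving the tree is A—C (22); add C.
Step 2: cheapest edge leaving the tree is C—D (1); add D.
Step 3: cheapest edge leaving the tree is B—D (9); add B.
Step 4: cheapest edge leaving the tree is B—E (2); add E.
MST edges: A—C, C—D, B—D, B—E; total weight 22+1+9+2 = 34.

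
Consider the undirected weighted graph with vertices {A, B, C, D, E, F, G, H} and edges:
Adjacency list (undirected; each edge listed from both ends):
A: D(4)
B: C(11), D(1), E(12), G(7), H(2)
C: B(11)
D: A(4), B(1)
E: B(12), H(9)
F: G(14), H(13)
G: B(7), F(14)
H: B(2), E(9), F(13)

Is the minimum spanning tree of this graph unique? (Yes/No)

Yes

Kruskal's algorithm — process edges by increasing weight (ties by edge label):
B–D (1): add — endpoints in different components.
B–H (2): add — endpoints in different components.
A–D (4): add — endpoints in different components.
B–G (7): add — endpoints in different components.
E–H (9): add — endpoints in different components.
B–C (11): add — endpoints in different components.
B–E (12): skip — B and E already connected.
F–H (13): add — endpoints in different components.
Every non-tree edge has weight strictly greater than the heaviest edge on the tree path between its endpoints, so the MST is unique.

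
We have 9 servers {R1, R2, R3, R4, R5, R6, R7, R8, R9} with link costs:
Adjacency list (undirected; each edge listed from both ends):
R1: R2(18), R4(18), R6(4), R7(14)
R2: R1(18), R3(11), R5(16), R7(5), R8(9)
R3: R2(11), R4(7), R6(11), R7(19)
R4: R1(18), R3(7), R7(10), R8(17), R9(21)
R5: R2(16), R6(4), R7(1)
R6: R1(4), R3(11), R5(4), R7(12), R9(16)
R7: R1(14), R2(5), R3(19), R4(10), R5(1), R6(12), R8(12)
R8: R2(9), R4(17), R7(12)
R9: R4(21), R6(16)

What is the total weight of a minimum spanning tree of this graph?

56

Sort edges by weight, then run Kruskal:
R5-R7 (1): add — endpoints in different components.
R1-R6 (4): add — endpoints in different components.
R5-R6 (4): add — endpoints in different components.
R2-R7 (5): add — endpoints in different components.
R3-R4 (7): add — endpoints in different components.
R2-R8 (9): add — endpoints in different components.
R4-R7 (10): add — endpoints in different components.
R2-R3 (11): skip — R3 and R2 already connected.
R3-R6 (11): skip — R3 and R6 already connected.
R6-R7 (12): skip — R7 and R6 already connected.
R7-R8 (12): skip — R8 and R7 already connected.
R1-R7 (14): skip — R7 and R1 already connected.
R2-R5 (16): skip — R2 and R5 already connected.
R6-R9 (16): add — endpoints in different components.
MST edges: R5-R7, R1-R6, R5-R6, R2-R7, R3-R4, R2-R8, R4-R7, R6-R9; total weight 1+4+4+5+7+9+10+16 = 56.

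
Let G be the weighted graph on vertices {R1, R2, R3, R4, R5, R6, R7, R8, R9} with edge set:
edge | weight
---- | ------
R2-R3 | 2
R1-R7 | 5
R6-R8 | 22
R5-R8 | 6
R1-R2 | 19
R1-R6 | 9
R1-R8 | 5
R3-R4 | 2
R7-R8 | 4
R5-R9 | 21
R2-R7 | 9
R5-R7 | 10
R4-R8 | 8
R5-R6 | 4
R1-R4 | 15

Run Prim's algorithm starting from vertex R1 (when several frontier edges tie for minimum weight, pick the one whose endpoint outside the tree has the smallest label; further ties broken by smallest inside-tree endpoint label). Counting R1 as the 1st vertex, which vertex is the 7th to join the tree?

R3

Prim, starting at R1.
Step 1: cheapest edge leaving the tree is R1-R7 (5); add R7.
Step 2: cheapest edge leaving the tree is R7-R8 (4); add R8.
Step 3: cheapest edge leaving the tree is R5-R8 (6); add R5.
Step 4: cheapest edge leaving the tree is R5-R6 (4); add R6.
Step 5: cheapest edge leaving the tree is R4-R8 (8); add R4.
Step 6: cheapest edge leaving the tree is R3-R4 (2); add R3.
Step 7: cheapest edge leaving the tree is R2-R3 (2); add R2.
Step 8: cheapest edge leaving the tree is R5-R9 (21); add R9.
Vertex order: R1, R7, R8, R5, R6, R4, R3, R2, R9. The 7th vertex is R3.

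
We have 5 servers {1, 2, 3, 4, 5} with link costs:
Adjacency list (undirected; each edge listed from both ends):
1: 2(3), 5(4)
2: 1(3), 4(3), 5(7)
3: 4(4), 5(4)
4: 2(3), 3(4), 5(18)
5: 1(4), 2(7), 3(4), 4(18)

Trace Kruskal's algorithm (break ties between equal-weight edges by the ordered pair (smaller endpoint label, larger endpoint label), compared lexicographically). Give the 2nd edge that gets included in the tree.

Sort edges by weight, then run Kruskal:
1 2 (3): add — endpoints in different components.
2 4 (3): add — endpoints in different components.
1 5 (4): add — endpoints in different components.
3 4 (4): add — endpoints in different components.
The 2nd edge added is 2 4.

2-4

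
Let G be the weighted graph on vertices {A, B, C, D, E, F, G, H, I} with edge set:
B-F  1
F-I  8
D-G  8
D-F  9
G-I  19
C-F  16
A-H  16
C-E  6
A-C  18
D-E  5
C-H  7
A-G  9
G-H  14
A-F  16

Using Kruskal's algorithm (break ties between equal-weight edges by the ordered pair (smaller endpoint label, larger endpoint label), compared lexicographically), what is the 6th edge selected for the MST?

F-I

Sort edges by weight, then run Kruskal:
B-F (1): add — endpoints in different components.
D-E (5): add — endpoints in different components.
C-E (6): add — endpoints in different components.
C-H (7): add — endpoints in different components.
D-G (8): add — endpoints in different components.
F-I (8): add — endpoints in different components.
A-G (9): add — endpoints in different components.
D-F (9): add — endpoints in different components.
The 6th edge added is F-I.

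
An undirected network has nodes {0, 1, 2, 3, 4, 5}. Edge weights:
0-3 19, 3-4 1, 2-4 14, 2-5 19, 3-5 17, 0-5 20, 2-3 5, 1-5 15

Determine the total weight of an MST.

Grow the tree from 1 using Prim:
Step 1: frontier [1-5 15] → take 1-5 (15); add 5.
Step 2: frontier [3-5 17, 2-5 19, 0-5 20] → take 3-5 (17); add 3.
Step 3: frontier [3-4 1, 2-3 5, 0-3 19, 2-5 19, 0-5 20] → take 3-4 (1); add 4.
Step 4: frontier [2-3 5, 0-3 19, 2-4 14, 2-5 19, 0-5 20] → take 2-3 (5); add 2.
Step 5: frontier [0-3 19, 0-5 20] → take 0-3 (19); add 0.
MST edges: 1-5, 3-5, 3-4, 2-3, 0-3; total weight 15+17+1+5+19 = 57.

57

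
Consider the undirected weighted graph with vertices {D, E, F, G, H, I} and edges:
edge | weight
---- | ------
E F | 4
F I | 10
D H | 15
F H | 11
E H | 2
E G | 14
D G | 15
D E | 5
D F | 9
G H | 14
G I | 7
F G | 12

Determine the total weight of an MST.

Grow the tree from G using Prim:
Step 1: cheapest edge leaving the tree is G I (7); add I.
Step 2: cheapest edge leaving the tree is F I (10); add F.
Step 3: cheapest edge leaving the tree is E F (4); add E.
Step 4: cheapest edge leaving the tree is E H (2); add H.
Step 5: cheapest edge leaving the tree is D E (5); add D.
MST edges: G I, F I, E F, E H, D E; total weight 7+10+4+2+5 = 28.

28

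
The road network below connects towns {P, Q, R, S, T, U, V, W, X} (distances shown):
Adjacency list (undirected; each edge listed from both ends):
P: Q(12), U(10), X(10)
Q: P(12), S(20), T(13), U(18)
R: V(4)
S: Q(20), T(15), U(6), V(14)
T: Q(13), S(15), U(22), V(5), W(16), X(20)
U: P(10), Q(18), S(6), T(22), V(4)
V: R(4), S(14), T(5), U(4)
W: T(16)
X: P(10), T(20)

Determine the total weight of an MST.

Kruskal's algorithm — process edges by increasing weight (ties by edge label):
R–V (4): add — endpoints in different components.
U–V (4): add — endpoints in different components.
T–V (5): add — endpoints in different components.
S–U (6): add — endpoints in different components.
P–U (10): add — endpoints in different components.
P–X (10): add — endpoints in different components.
P–Q (12): add — endpoints in different components.
Q–T (13): skip — T and Q already connected.
S–V (14): skip — S and V already connected.
S–T (15): skip — S and T already connected.
T–W (16): add — endpoints in different components.
MST edges: R–V, U–V, T–V, S–U, P–U, P–X, P–Q, T–W; total weight 4+4+5+6+10+10+12+16 = 67.

67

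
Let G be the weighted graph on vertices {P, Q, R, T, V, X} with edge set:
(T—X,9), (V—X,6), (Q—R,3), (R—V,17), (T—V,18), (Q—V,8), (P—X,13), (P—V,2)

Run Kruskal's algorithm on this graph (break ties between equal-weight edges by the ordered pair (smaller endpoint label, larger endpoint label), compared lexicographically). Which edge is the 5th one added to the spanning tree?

T-X

Sort edges by weight, then run Kruskal:
P—V (2): add — endpoints in different components.
Q—R (3): add — endpoints in different components.
V—X (6): add — endpoints in different components.
Q—V (8): add — endpoints in different components.
T—X (9): add — endpoints in different components.
The 5th edge added is T—X.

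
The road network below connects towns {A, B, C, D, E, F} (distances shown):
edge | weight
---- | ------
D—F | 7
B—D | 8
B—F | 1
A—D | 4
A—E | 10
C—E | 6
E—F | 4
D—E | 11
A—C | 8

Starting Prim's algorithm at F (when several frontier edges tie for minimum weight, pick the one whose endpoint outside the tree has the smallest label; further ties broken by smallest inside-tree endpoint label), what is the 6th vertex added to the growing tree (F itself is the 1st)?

Grow the tree from F using Prim:
Step 1: frontier [B—F 1, E—F 4, D—F 7] → take B—F (1); add B.
Step 2: frontier [B—D 8, E—F 4, D—F 7] → take E—F (4); add E.
Step 3: frontier [B—D 8, C—E 6, A—E 10, D—E 11, D—F 7] → take C—E (6); add C.
Step 4: frontier [B—D 8, A—C 8, A—E 10, D—E 11, D—F 7] → take D—F (7); add D.
Step 5: frontier [A—C 8, A—D 4, A—E 10] → take A—D (4); add A.
Vertex order: F, B, E, C, D, A. The 6th vertex is A.

A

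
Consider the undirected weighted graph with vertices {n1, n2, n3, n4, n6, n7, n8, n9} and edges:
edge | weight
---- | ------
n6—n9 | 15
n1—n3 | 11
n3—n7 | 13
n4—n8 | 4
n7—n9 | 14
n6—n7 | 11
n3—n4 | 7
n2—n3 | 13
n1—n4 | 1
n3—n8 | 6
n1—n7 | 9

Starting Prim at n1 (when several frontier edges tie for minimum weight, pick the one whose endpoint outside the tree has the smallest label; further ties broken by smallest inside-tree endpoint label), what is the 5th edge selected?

Prim's algorithm from n1:
Step 1: frontier [n1—n4 1, n1—n7 9, n1—n3 11] → take n1—n4 (1); add n4.
Step 2: frontier [n1—n7 9, n1—n3 11, n4—n8 4, n3—n4 7] → take n4—n8 (4); add n8.
Step 3: frontier [n1—n7 9, n1—n3 11, n3—n4 7, n3—n8 6] → take n3—n8 (6); add n3.
Step 4: frontier [n1—n7 9, n2—n3 13, n3—n7 13] → take n1—n7 (9); add n7.
Step 5: frontier [n2—n3 13, n6—n7 11, n7—n9 14] → take n6—n7 (11); add n6.
Step 6: frontier [n2—n3 13, n6—n9 15, n7—n9 14] → take n2—n3 (13); add n2.
Step 7: frontier [n6—n9 15, n7—n9 14] → take n7—n9 (14); add n9.
The 5th edge added is n6—n7.

n6-n7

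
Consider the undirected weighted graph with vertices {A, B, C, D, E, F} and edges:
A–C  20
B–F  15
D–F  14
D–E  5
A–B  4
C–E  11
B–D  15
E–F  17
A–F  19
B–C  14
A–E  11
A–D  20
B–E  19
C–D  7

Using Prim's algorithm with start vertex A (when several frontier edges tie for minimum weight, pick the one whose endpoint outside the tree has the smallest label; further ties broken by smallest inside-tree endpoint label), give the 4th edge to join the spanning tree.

C-D

Prim, starting at A.
Step 1: cheapest edge leaving the tree is A–B (4); add B.
Step 2: cheapest edge leaving the tree is A–E (11); add E.
Step 3: cheapest edge leaving the tree is D–E (5); add D.
Step 4: cheapest edge leaving the tree is C–D (7); add C.
Step 5: cheapest edge leaving the tree is D–F (14); add F.
The 4th edge added is C–D.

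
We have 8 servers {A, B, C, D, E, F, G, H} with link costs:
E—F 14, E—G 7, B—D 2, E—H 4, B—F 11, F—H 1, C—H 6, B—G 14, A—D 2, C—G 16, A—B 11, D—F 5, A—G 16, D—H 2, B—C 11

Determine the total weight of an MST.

Prim, starting at C.
Step 1: cheapest edge leaving the tree is C—H (6); add H.
Step 2: cheapest edge leaving the tree is F—H (1); add F.
Step 3: cheapest edge leaving the tree is D—H (2); add D.
Step 4: cheapest edge leaving the tree is A—D (2); add A.
Step 5: cheapest edge leaving the tree is B—D (2); add B.
Step 6: cheapest edge leaving the tree is E—H (4); add E.
Step 7: cheapest edge leaving the tree is E—G (7); add G.
MST edges: C—H, F—H, D—H, A—D, B—D, E—H, E—G; total weight 6+1+2+2+2+4+7 = 24.

24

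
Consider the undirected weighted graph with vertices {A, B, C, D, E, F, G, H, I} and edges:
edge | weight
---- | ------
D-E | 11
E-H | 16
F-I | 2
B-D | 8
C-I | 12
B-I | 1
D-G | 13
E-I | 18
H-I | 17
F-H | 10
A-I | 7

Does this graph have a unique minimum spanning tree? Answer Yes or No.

Yes

Kruskal: consider edges lightest-first.
B-I (1): add — endpoints in different components.
F-I (2): add — endpoints in different components.
A-I (7): add — endpoints in different components.
B-D (8): add — endpoints in different components.
F-H (10): add — endpoints in different components.
D-E (11): add — endpoints in different components.
C-I (12): add — endpoints in different components.
D-G (13): add — endpoints in different components.
Every non-tree edge has weight strictly greater than the heaviest edge on the tree path between its endpoints, so the MST is unique.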